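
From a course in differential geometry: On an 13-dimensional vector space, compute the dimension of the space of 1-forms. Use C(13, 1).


The dimension of the space of p-forms on an n-dimensional space is C(n, p).
n = 13, p = 1
C(13, 1) = 13! / (1! * 12!) = 13

13


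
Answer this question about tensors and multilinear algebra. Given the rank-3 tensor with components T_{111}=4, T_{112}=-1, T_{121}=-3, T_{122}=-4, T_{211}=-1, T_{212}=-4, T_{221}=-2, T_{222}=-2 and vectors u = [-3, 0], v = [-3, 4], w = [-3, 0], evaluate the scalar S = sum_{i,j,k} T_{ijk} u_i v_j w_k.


S = sum over i,j,k of T_{ijk} u_i v_j w_k. Expanding all 8 terms:
T_{111}*u_1*v_1*w_1 = 4*-3*-3*-3 = -108  (running total: -108)
T_{112}*u_1*v_1*w_2 = -1*-3*-3*0 = 0  (running total: -108)
T_{121}*u_1*v_2*w_1 = -3*-3*4*-3 = -108  (running total: -216)
T_{122}*u_1*v_2*w_2 = -4*-3*4*0 = 0  (running total: -216)
T_{211}*u_2*v_1*w_1 = -1*0*-3*-3 = 0  (running total: -216)
T_{212}*u_2*v_1*w_2 = -4*0*-3*0 = 0  (running total: -216)
T_{221}*u_2*v_2*w_1 = -2*0*4*-3 = 0  (running total: -216)
T_{222}*u_2*v_2*w_2 = -2*0*4*0 = 0  (running total: -216)
S = -216

-216


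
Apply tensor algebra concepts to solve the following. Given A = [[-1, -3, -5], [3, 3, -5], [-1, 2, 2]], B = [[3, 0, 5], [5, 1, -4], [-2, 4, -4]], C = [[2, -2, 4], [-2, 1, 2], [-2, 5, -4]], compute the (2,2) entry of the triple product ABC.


(ABC)_{22} = sum_m (AB)_{2m} C_{m2}. First compute row 2 of AB.
(AB)_{21} = 3*3 + 3*5 + -5*-2 = 34
(AB)_{22} = 3*0 + 3*1 + -5*4 = -17
(AB)_{23} = 3*5 + 3*-4 + -5*-4 = 23
Now contract with column 2 of C:
(AB)_{21} * C_{12} = 34 * -2 = -68
(AB)_{22} * C_{22} = -17 * 1 = -17
(AB)_{23} * C_{32} = 23 * 5 = 115
(ABC)_{22} = -68 + -17 + 115 = 30

30


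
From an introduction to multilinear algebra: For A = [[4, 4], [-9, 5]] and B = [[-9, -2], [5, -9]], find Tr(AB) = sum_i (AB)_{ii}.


Tr(AB) = sum_i (AB)_{ii} where (AB)_{ii} = sum_k A_{ik} B_{ki}.
(AB)_{11} = 4*-9 + 4*5 = -16
(AB)_{22} = -9*-2 + 5*-9 = -27
Tr(AB) = -16 + -27 = -43

-43


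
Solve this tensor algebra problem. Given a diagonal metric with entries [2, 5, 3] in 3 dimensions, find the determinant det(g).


For a diagonal metric, the determinant is the product of diagonal entries.
Diagonal entries: 2, 5, 3
det(g) = 2 * 5 * 3 = 30

30


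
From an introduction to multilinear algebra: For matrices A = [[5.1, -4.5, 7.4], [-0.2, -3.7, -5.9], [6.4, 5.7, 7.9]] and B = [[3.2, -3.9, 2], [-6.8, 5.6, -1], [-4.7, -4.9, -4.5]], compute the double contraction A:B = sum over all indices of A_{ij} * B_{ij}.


A:B = sum over all i,j of A_{ij} * B_{ij}.
Row 1: 5.1*3.2=16.32, -4.5*-3.9=17.55, 7.4*2=14.8 => row sum = 48.67
Row 2: -0.2*-6.8=1.36, -3.7*5.6=-20.72, -5.9*-1=5.9 => row sum = -13.46
Row 3: 6.4*-4.7=-30.08, 5.7*-4.9=-27.93, 7.9*-4.5=-35.55 => row sum = -93.56
Total = 48.67 + -13.46 + -93.56 = -58.35

-58.35


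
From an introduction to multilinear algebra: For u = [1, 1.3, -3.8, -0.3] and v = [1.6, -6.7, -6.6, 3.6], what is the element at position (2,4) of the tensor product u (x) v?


The outer product entry T_{ij} = u_i * v_j.
We need i=2, j=4.
u_2 = 1.3, v_4 = 3.6
T_{2,4} = 1.3 * 3.6 = 4.68

4.68


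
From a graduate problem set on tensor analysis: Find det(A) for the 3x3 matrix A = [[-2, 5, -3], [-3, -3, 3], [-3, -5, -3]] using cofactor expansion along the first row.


Expanding along the first row, det(A) = a11*M_11 - a12*M_12 + a13*M_13, where M_1j is the (1,j) minor.
Minor M_11 = -3*-3 - 3*-5 = 24
Minor M_12 = -3*-3 - 3*-3 = 18
Minor M_13 = -3*-5 - -3*-3 = 6
det = -2*(24) - 5*(18) + -3*(6)
    = -48 - 90 + -18
    = -156

-156


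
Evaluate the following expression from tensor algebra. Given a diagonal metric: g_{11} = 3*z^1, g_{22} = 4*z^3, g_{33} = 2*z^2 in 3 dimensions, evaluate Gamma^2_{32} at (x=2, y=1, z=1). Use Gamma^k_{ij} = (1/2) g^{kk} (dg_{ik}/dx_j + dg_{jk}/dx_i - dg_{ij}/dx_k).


For a diagonal metric, Gamma^k_{ij} = (1/2) g^{kk} (dg_{ik}/dx_j + dg_{jk}/dx_i - dg_{ij}/dx_k).
The metric is diagonal, so g_{ab} = 0 for a != b.
At the given point: g_{11} = 3, g_{22} = 4, g_{33} = 2
g^{22} = 1/4
dg_{32}/dx_2 = 0 (off-diagonal)
dg_{22}/dx_3 = dg_{22}/dx_3 = 12
dg_{32}/dx_2 = 0 (off-diagonal)
Numerator = 0 + 12 - 0 = 12
Gamma^2_{32} = 12 / (2 * 4) = 3/2

3/2


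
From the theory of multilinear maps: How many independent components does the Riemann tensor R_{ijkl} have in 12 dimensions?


The Riemann tensor in d dimensions has d^2(d^2 - 1)/12 independent components.
d = 12, so d^2 = 144
d^2 - 1 = 143
d^2(d^2 - 1) = 144 * 143 = 20592
Divide by 12: 20592 / 12 = 1716

1716


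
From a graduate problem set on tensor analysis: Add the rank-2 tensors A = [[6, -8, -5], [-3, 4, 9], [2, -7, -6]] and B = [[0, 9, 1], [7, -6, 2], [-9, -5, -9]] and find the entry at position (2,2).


Tensor addition is component-wise: (A + B)_{ij} = A_{ij} + B_{ij}.
A_{22} = 4
B_{22} = -6
(A + B)_{22} = 4 + -6 = -2

-2


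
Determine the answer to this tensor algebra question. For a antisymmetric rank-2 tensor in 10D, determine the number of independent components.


A antisymmetric rank-2 tensor in d dimensions has d(d-1)/2 independent components.
d = 10
d(d-1)/2 = 10 * 9 / 2 = 90 / 2 = 45

45


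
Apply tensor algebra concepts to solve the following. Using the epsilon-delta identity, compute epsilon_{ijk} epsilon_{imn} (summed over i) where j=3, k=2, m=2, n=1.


Using the identity: epsilon_{ijk} epsilon_{imn} = delta_{jm} delta_{kn} - delta_{jn} delta_{km}.
delta_{32} = 0
delta_{21} = 0
delta_{31} = 0
delta_{22} = 1
Result = 0 * 0 - 0 * 1 = 0 - 0 = 0

0


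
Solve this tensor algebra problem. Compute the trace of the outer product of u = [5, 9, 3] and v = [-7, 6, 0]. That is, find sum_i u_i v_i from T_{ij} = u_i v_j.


The outer product gives T_{ij} = u_i v_j.
The trace (contraction) is Tr(T) = sum_i T_{ii} = sum_i u_i v_i.
Diagonal entries:
T_{11} = u_1 * v_1 = 5 * -7 = -35
T_{22} = u_2 * v_2 = 9 * 6 = 54
T_{33} = u_3 * v_3 = 3 * 0 = 0
Tr(T) = -35 + 54 + 0 = 19

19


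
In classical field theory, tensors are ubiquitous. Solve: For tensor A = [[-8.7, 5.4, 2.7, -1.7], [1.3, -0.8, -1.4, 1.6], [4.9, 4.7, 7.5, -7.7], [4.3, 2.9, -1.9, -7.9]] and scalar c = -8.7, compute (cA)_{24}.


Scalar multiplication: (cA)_{ij} = c * A_{ij}.
c = -8.7
A_{24} = 1.6
(cA)_{24} = -8.7 * 1.6 = -13.92

-13.92


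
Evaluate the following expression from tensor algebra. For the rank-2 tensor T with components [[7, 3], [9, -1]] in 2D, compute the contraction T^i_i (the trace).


The contraction (trace) of a rank-2 tensor is the sum of its diagonal elements.
Diagonal entries: A[1,1] = 7, A[2,2] = -1
Tr(A) = 7 + -1 = 6

6


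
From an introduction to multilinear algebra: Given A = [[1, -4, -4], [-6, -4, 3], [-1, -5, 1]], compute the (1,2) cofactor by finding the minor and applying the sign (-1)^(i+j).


To find cofactor C_{12}, delete row 1 and column 2.
The resulting 2x2 submatrix is: [[-6, 3], [-1, 1]]
Minor M_{12} = -6*1 - 3*-1
  = -6 - -3 = -3
Sign = (-1)^(1+2) = (-1)^3 = -1
Cofactor C_{12} = -1 * -3 = 3

3


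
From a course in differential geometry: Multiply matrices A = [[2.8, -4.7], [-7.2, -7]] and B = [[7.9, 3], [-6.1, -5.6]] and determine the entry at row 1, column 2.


(AB)_{ij} = sum_k A_{ik} B_{kj}.
For i=1, j=2:
A_{11} * B_{12} = 2.8 * 3 = 8.4
A_{12} * B_{22} = -4.7 * -5.6 = 26.32
Sum = 8.4 + 26.32 = 34.72

34.72


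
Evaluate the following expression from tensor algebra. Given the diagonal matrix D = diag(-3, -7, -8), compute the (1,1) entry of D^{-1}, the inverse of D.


For a diagonal matrix, the inverse has entries (D^{-1})_{ii} = 1/d_{ii}.
The diagonal entries are: d_{11} = -3, d_{22} = -7, d_{33} = -8
We need (D^{-1})_{11} = 1/d_{11} = 1/-3 = -1/3

-1/3


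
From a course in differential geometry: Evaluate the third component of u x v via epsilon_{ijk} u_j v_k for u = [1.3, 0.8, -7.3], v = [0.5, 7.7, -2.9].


(u x v)_3 = sum_{j,k} epsilon_{3jk} u_j v_k. Only permutations of (1,2,3) contribute; the two non-zero terms are:
eps_{312} u_1 v_2 = 1 * 1.3 * 7.7 = 10.01
eps_{321} u_2 v_1 = -1 * 0.8 * 0.5 = -0.4
(u x v)_3 = 9.61

9.61


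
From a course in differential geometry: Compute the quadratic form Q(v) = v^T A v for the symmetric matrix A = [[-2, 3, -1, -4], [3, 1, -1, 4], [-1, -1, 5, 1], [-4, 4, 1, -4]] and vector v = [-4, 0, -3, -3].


First compute Av:
(Av)_1 = -2*-4 + 3*0 + -1*-3 + -4*-3 = 23
(Av)_2 = 3*-4 + 1*0 + -1*-3 + 4*-3 = -21
(Av)_3 = -1*-4 + -1*0 + 5*-3 + 1*-3 = -14
(Av)_4 = -4*-4 + 4*0 + 1*-3 + -4*-3 = 25
Av = [23, -21, -14, 25]
Then v^T (Av) = -4*23 + 0*-21 + -3*-14 + -3*25
= -92 + 0 + 42 + -75 = -125

-125


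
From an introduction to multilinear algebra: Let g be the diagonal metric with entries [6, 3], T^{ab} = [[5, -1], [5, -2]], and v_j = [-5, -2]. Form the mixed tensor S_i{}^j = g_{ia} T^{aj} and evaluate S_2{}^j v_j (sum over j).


Step 1: lower the first index. For a diagonal metric, g_{ia} T^{aj} = g_{ii} T^{ij} (no sum on i).
g_{22} = 3
S_2{}^1 = 3 * T^{21} = 3 * 5 = 15
S_2{}^2 = 3 * T^{22} = 3 * -2 = -6
Step 2: contract S_2{}^j with v_j.
S_2{}^1 * v_1 = 15 * -5 = -75
S_2{}^2 * v_2 = -6 * -2 = 12
Result = -75 + 12 = -63

-63


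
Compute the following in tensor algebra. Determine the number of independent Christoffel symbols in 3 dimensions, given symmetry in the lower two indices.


Christoffel symbols Gamma^k_{ij} are symmetric in i,j, so there are d * d(d+1)/2 independent symbols.
d = 3
d(d+1)/2 = 3 * 4 / 2 = 6
Total = 3 * 6 = 18

18


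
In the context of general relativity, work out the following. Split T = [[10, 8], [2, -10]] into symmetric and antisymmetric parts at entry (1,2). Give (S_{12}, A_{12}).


T_{12} = 8
T_{21} = 2
S_{12} = (8 + 2)/2 = 10/2 = 5
A_{12} = (8 - 2)/2 = 6/2 = 3
Check: S + A = 5 + 3 = 8 = T_{12}.

(5, 3)


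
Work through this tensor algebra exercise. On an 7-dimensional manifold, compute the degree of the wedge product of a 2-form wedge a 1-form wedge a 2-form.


The degree of a wedge product is the sum of the degrees of the individual forms.
Degrees: 2, 1, 2
Total degree = 2 + 1 + 2 = 5

5


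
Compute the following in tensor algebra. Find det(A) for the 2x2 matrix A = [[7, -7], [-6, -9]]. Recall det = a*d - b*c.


For a 2x2 matrix [[a, b], [c, d]], det = a*d - b*c.
a = 7, b = -7, c = -6, d = -9
a*d = 7 * -9 = -63
b*c = -7 * -6 = 42
det = -63 - 42 = -105

-105


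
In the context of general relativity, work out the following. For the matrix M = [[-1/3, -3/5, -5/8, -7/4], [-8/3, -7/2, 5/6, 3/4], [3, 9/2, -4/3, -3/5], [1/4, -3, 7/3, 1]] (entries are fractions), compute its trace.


The trace is the sum of diagonal entries.
Diagonal: M[1,1] = -1/3, M[2,2] = -7/2, M[3,3] = -4/3, M[4,4] = 1
Tr(M) = -1/3 + -7/2 + -4/3 + 1
Computing step by step:
After adding M[1,1]: -1/3
After adding M[2,2]: -23/6
After adding M[3,3]: -31/6
After adding M[4,4]: -25/6
Tr(M) = -25/6

-25/6


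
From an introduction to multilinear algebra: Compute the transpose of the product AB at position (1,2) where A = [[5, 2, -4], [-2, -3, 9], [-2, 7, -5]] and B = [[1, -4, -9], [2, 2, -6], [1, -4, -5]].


(AB)^T_{ij} = (AB)_{ji} = sum_k A_{jk} B_{ki}.
For i=1, j=2 we need (AB)_{21}:
A_{21} * B_{11} = -2 * 1 = -2
A_{22} * B_{21} = -3 * 2 = -6
A_{23} * B_{31} = 9 * 1 = 9
Sum = -2 + -6 + 9 = 1

1


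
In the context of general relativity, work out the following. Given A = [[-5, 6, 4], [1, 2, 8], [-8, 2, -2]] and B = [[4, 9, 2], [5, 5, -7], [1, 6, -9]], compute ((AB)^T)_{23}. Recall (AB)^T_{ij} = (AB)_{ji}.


(AB)^T_{ij} = (AB)_{ji} = sum_k A_{jk} B_{ki}.
For i=2, j=3 we need (AB)_{32}:
A_{31} * B_{12} = -8 * 9 = -72
A_{32} * B_{22} = 2 * 5 = 10
A_{33} * B_{32} = -2 * 6 = -12
Sum = -72 + 10 + -12 = -74

-74


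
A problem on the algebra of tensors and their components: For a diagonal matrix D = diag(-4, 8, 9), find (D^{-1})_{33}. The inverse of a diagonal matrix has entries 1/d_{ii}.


For a diagonal matrix, the inverse has entries (D^{-1})_{ii} = 1/d_{ii}.
The diagonal entries are: d_{11} = -4, d_{22} = 8, d_{33} = 9
We need (D^{-1})_{33} = 1/d_{33} = 1/9 = 1/9

1/9


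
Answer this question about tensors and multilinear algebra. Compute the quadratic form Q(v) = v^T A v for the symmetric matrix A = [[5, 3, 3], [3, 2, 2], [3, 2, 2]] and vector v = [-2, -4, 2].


First compute Av:
(Av)_1 = 5*-2 + 3*-4 + 3*2 = -16
(Av)_2 = 3*-2 + 2*-4 + 2*2 = -10
(Av)_3 = 3*-2 + 2*-4 + 2*2 = -10
Av = [-16, -10, -10]
Then v^T (Av) = -2*-16 + -4*-10 + 2*-10
= 32 + 40 + -20 = 52

52


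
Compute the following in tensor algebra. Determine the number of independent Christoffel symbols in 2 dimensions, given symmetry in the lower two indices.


Christoffel symbols Gamma^k_{ij} are symmetric in i,j, so there are d * d(d+1)/2 independent symbols.
d = 2
d(d+1)/2 = 2 * 3 / 2 = 3
Total = 2 * 3 = 6

6


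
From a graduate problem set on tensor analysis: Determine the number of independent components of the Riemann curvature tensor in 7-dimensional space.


The Riemann tensor in d dimensions has d^2(d^2 - 1)/12 independent components.
d = 7, so d^2 = 49
d^2 - 1 = 48
d^2(d^2 - 1) = 49 * 48 = 2352
Divide by 12: 2352 / 12 = 196

196


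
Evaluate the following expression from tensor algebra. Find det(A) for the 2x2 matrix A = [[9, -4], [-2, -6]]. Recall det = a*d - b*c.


For a 2x2 matrix [[a, b], [c, d]], det = a*d - b*c.
a = 9, b = -4, c = -2, d = -6
a*d = 9 * -6 = -54
b*c = -4 * -2 = 8
det = -54 - 8 = -62

-62


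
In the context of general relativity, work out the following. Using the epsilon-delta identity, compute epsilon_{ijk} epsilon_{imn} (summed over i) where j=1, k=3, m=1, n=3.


Using the identity: epsilon_{ijk} epsilon_{imn} = delta_{jm} delta_{kn} - delta_{jn} delta_{km}.
delta_{11} = 1
delta_{33} = 1
delta_{13} = 0
delta_{31} = 0
Result = 1 * 1 - 0 * 0 = 1 - 0 = 1

1


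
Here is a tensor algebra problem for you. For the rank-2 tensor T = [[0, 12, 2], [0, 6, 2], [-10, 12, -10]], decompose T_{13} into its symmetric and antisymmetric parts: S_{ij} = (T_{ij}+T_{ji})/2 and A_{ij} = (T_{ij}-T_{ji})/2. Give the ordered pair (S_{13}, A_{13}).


T_{13} = 2
T_{31} = -10
S_{13} = (2 + -10)/2 = -8/2 = -4
A_{13} = (2 - -10)/2 = 12/2 = 6
Check: S + A = -4 + 6 = 2 = T_{13}.

(-4, 6)


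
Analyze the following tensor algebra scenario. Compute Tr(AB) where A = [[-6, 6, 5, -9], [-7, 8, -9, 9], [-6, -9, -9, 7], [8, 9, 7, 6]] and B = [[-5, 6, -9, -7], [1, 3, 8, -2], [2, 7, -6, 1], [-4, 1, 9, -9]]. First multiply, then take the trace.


Tr(AB) = sum_i (AB)_{ii} where (AB)_{ii} = sum_k A_{ik} B_{ki}.
(AB)_{11} = -6*-5 + 6*1 + 5*2 + -9*-4 = 82
(AB)_{22} = -7*6 + 8*3 + -9*7 + 9*1 = -72
(AB)_{33} = -6*-9 + -9*8 + -9*-6 + 7*9 = 99
(AB)_{44} = 8*-7 + 9*-2 + 7*1 + 6*-9 = -121
Tr(AB) = 82 + -72 + 99 + -121 = -12

-12


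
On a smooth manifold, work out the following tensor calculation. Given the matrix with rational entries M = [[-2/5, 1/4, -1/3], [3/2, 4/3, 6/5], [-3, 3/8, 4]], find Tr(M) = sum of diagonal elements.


The trace is the sum of diagonal entries.
Diagonal: M[1,1] = -2/5, M[2,2] = 4/3, M[3,3] = 4
Tr(M) = -2/5 + 4/3 + 4
Computing step by step:
After adding M[1,1]: -2/5
After adding M[2,2]: 14/15
After adding M[3,3]: 74/15
Tr(M) = 74/15

74/15


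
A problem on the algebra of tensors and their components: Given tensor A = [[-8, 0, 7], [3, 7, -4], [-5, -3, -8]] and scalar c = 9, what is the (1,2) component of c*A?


Scalar multiplication: (cA)_{ij} = c * A_{ij}.
c = 9
A_{12} = 0
(cA)_{12} = 9 * 0 = 0

0


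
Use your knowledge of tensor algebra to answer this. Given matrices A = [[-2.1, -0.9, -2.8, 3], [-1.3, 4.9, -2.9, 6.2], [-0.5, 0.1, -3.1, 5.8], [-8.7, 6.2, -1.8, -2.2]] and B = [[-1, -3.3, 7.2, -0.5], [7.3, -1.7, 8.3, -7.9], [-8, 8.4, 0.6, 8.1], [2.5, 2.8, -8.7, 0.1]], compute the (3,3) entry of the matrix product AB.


(AB)_{ij} = sum_k A_{ik} B_{kj}.
For i=3, j=3:
A_{31} * B_{13} = -0.5 * 7.2 = -3.6
A_{32} * B_{23} = 0.1 * 8.3 = 0.83
A_{33} * B_{33} = -3.1 * 0.6 = -1.86
A_{34} * B_{43} = 5.8 * -8.7 = -50.46
Sum = -3.6 + 0.83 + -1.86 + -50.46 = -55.09

-55.09


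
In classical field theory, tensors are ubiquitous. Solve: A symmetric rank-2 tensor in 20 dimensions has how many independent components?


A symmetric rank-2 tensor in d dimensions has d(d+1)/2 independent components.
d = 20
d(d+1)/2 = 20 * 21 / 2 = 420 / 2 = 210

210


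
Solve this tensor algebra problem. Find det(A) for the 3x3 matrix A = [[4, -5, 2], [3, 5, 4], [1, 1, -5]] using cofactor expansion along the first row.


Expanding along the first row, det(A) = a11*M_11 - a12*M_12 + a13*M_13, where M_1j is the (1,j) minor.
Minor M_11 = 5*-5 - 4*1 = -29
Minor M_12 = 3*-5 - 4*1 = -19
Minor M_13 = 3*1 - 5*1 = -2
det = 4*(-29) - -5*(-19) + 2*(-2)
    = -116 - 95 + -4
    = -215

-215


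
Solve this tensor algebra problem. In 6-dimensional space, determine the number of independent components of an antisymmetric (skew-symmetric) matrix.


An antisymmetric rank-2 tensor satisfies A_{ij} = -A_{ji}, so diagonal entries are zero.
The independent components are the upper-triangular entries: C(n, 2) = n(n-1)/2.
n = 6
C(6, 2) = 6 * 5 / 2 = 30 / 2 = 15

15


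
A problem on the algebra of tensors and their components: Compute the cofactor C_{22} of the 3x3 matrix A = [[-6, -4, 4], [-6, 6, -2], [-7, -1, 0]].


To find cofactor C_{22}, delete row 2 and column 2.
The resulting 2x2 submatrix is: [[-6, 4], [-7, 0]]
Minor M_{22} = -6*0 - 4*-7
  = 0 - -28 = 28
Sign = (-1)^(2+2) = (-1)^4 = 1
Cofactor C_{22} = 1 * 28 = 28

28


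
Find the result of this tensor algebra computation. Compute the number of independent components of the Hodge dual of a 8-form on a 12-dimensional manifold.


The Hodge dual of a p-form on an n-dimensional manifold is an (n-p)-form.
n = 12, p = 8, so dual degree = 12 - 8 = 4
The number of components is C(n, n-p) = C(12, 4) = 495

495


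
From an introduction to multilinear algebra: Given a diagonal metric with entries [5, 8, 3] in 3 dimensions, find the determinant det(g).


For a diagonal metric, the determinant is the product of diagonal entries.
Diagonal entries: 5, 8, 3
det(g) = 5 * 8 * 3 = 120

120


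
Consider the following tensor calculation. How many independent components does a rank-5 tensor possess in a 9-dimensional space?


The number of components of a rank-r tensor in d dimensions is d^r.
Here d = 9 and r = 5.
9^5 = 59049

59049


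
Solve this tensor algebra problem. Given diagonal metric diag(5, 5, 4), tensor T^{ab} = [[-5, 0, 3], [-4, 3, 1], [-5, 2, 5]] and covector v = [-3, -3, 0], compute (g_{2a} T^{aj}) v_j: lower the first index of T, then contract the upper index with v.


Step 1: lower the first index. For a diagonal metric, g_{ia} T^{aj} = g_{ii} T^{ij} (no sum on i).
g_{22} = 5
S_2{}^1 = 5 * T^{21} = 5 * -4 = -20
S_2{}^2 = 5 * T^{22} = 5 * 3 = 15
S_2{}^3 = 5 * T^{23} = 5 * 1 = 5
Step 2: contract S_2{}^j with v_j.
S_2{}^1 * v_1 = -20 * -3 = 60
S_2{}^2 * v_2 = 15 * -3 = -45
S_2{}^3 * v_3 = 5 * 0 = 0
Result = 60 + -45 + 0 = 15

15


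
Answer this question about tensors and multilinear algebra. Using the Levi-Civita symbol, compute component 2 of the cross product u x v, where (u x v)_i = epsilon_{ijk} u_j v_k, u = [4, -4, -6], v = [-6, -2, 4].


(u x v)_2 = sum_{j,k} epsilon_{2jk} u_j v_k. Only permutations of (1,2,3) contribute; the two non-zero terms are:
eps_{213} u_1 v_3 = -1 * 4 * 4 = -16
eps_{231} u_3 v_1 = 1 * -6 * -6 = 36
(u x v)_2 = 20

20


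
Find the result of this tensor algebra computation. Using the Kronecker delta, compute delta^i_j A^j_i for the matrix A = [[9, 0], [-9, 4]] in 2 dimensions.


The contraction (trace) of a rank-2 tensor is the sum of its diagonal elements.
Diagonal entries: A[1,1] = 9, A[2,2] = 4
Tr(A) = 9 + 4 = 13

13


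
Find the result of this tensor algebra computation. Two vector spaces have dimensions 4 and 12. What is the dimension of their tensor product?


The dimension of a tensor product is the product of dimensions.
dim(V) = 4, dim(W) = 12
dim(V (x) W) = 4 * 12 = 48

48


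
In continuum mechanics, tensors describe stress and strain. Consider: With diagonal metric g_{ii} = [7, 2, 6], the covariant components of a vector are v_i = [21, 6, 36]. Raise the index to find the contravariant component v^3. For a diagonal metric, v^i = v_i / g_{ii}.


To raise an index with a diagonal metric: v^i = v_i / g_{ii}.
For index 3: v_3 = 36, g_{33} = 6
v^3 = 36 / 6 = 6

6


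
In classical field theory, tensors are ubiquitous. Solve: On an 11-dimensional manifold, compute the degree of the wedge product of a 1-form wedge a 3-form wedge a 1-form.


The degree of a wedge product is the sum of the degrees of the individual forms.
Degrees: 1, 3, 1
Total degree = 1 + 3 + 1 = 5

5


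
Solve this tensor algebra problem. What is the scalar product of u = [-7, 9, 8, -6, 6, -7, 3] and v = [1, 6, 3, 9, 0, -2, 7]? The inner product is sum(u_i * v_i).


The inner product u . v = sum of u_i * v_i.
Term-by-term: -7 * 1, 9 * 6, 8 * 3, -6 * 9, 6 * 0, -7 * -2, 3 * 7
Products: -7, 54, 24, -54, 0, 14, 21
Sum = -7 + 54 + 24 + -54 + 0 + 14 + 21 = 52

52


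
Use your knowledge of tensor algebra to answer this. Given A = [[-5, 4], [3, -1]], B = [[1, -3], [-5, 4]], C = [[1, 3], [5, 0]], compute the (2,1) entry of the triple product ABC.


(ABC)_{21} = sum_m (AB)_{2m} C_{m1}. First compute row 2 of AB.
(AB)_{21} = 3*1 + -1*-5 = 8
(AB)_{22} = 3*-3 + -1*4 = -13
Now contract with column 1 of C:
(AB)_{21} * C_{11} = 8 * 1 = 8
(AB)_{22} * C_{21} = -13 * 5 = -65
(ABC)_{21} = 8 + -65 = -57

-57


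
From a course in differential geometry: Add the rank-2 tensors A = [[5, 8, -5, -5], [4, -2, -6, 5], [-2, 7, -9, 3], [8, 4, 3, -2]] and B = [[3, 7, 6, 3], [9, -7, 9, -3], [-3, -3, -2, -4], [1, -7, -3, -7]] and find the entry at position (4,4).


Tensor addition is component-wise: (A + B)_{ij} = A_{ij} + B_{ij}.
A_{44} = -2
B_{44} = -7
(A + B)_{44} = -2 + -7 = -9

-9


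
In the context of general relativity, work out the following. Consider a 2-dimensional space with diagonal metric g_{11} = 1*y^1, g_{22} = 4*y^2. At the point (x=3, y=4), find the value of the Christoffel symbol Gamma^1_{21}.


For a diagonal metric, Gamma^k_{ij} = (1/2) g^{kk} (dg_{ik}/dx_j + dg_{jk}/dx_i - dg_{ij}/dx_k).
The metric is diagonal, so g_{ab} = 0 for a != b.
At the given point: g_{11} = 4, g_{22} = 64
g^{11} = 1/4
dg_{21}/dx_1 = 0 (off-diagonal)
dg_{11}/dx_2 = dg_{11}/dx_2 = 1
dg_{21}/dx_1 = 0 (off-diagonal)
Numerator = 0 + 1 - 0 = 1
Gamma^1_{21} = 1 / (2 * 4) = 1/8

1/8


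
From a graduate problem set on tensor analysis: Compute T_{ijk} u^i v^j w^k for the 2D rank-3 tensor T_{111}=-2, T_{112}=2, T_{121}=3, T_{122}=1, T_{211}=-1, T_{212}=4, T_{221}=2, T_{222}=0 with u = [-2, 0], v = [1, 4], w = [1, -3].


S = sum over i,j,k of T_{ijk} u_i v_j w_k. Expanding all 8 terms:
T_{111}*u_1*v_1*w_1 = -2*-2*1*1 = 4  (running total: 4)
T_{112}*u_1*v_1*w_2 = 2*-2*1*-3 = 12  (running total: 16)
T_{121}*u_1*v_2*w_1 = 3*-2*4*1 = -24  (running total: -8)
T_{122}*u_1*v_2*w_2 = 1*-2*4*-3 = 24  (running total: 16)
T_{211}*u_2*v_1*w_1 = -1*0*1*1 = 0  (running total: 16)
T_{212}*u_2*v_1*w_2 = 4*0*1*-3 = 0  (running total: 16)
T_{221}*u_2*v_2*w_1 = 2*0*4*1 = 0  (running total: 16)
T_{222}*u_2*v_2*w_2 = 0*0*4*-3 = 0  (running total: 16)
S = 16

16


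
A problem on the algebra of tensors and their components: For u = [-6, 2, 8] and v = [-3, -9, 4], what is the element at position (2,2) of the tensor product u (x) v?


The outer product entry T_{ij} = u_i * v_j.
We need i=2, j=2.
u_2 = 2, v_2 = -9
T_{2,2} = 2 * -9 = -18

-18


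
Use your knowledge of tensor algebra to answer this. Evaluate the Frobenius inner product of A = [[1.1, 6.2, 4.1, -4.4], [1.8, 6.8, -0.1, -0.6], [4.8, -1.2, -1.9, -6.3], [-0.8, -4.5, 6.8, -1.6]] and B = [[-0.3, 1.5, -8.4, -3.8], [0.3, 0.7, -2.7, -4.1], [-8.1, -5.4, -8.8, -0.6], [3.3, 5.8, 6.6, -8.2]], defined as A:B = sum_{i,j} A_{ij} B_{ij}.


A:B = sum over all i,j of A_{ij} * B_{ij}.
Row 1: 1.1*-0.3=-0.33, 6.2*1.5=9.3, 4.1*-8.4=-34.44, -4.4*-3.8=16.72 => row sum = -8.75
Row 2: 1.8*0.3=0.54, 6.8*0.7=4.76, -0.1*-2.7=0.27, -0.6*-4.1=2.46 => row sum = 8.03
Row 3: 4.8*-8.1=-38.88, -1.2*-5.4=6.48, -1.9*-8.8=16.72, -6.3*-0.6=3.78 => row sum = -11.9
Row 4: -0.8*3.3=-2.64, -4.5*5.8=-26.1, 6.8*6.6=44.88, -1.6*-8.2=13.12 => row sum = 29.26
Total = -8.75 + 8.03 + -11.9 + 29.26 = 16.64

16.64


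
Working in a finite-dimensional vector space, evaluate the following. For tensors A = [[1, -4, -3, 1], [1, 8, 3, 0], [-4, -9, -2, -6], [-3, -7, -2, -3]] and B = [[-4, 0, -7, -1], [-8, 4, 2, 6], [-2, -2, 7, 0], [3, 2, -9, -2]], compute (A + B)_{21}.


Tensor addition is component-wise: (A + B)_{ij} = A_{ij} + B_{ij}.
A_{21} = 1
B_{21} = -8
(A + B)_{21} = 1 + -8 = -7

-7


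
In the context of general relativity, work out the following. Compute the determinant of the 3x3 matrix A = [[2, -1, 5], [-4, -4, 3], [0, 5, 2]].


Expanding along the first row, det(A) = a11*M_11 - a12*M_12 + a13*M_13, where M_1j is the (1,j) minor.
Minor M_11 = -4*2 - 3*5 = -23
Minor M_12 = -4*2 - 3*0 = -8
Minor M_13 = -4*5 - -4*0 = -20
det = 2*(-23) - -1*(-8) + 5*(-20)
    = -46 - 8 + -100
    = -154

-154


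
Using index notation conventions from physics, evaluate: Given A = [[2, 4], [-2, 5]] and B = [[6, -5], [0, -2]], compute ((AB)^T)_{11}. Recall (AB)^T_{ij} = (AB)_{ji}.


(AB)^T_{ij} = (AB)_{ji} = sum_k A_{jk} B_{ki}.
For i=1, j=1 we need (AB)_{11}:
A_{11} * B_{11} = 2 * 6 = 12
A_{12} * B_{21} = 4 * 0 = 0
Sum = 12 + 0 = 12

12


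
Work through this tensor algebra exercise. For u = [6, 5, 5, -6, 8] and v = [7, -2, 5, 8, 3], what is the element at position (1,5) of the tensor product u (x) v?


The outer product entry T_{ij} = u_i * v_j.
We need i=1, j=5.
u_1 = 6, v_5 = 3
T_{1,5} = 6 * 3 = 18

18


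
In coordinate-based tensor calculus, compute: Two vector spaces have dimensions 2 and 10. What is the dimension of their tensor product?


The dimension of a tensor product is the product of dimensions.
dim(V) = 2, dim(W) = 10
dim(V (x) W) = 2 * 10 = 20

20


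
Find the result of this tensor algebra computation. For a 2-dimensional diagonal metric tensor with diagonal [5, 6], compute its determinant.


For a diagonal metric, the determinant is the product of diagonal entries.
Diagonal entries: 5, 6
det(g) = 5 * 6 = 30

30


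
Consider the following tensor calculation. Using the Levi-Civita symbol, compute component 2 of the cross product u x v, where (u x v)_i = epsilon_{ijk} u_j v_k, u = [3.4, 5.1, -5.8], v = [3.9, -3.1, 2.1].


(u x v)_2 = sum_{j,k} epsilon_{2jk} u_j v_k. Only permutations of (1,2,3) contribute; the two non-zero terms are:
eps_{213} u_1 v_3 = -1 * 3.4 * 2.1 = -7.14
eps_{231} u_3 v_1 = 1 * -5.8 * 3.9 = -22.62
(u x v)_2 = -29.76

-29.76


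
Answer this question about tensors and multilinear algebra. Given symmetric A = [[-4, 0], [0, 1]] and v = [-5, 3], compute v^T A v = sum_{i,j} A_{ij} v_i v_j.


First compute Av:
(Av)_1 = -4*-5 + 0*3 = 20
(Av)_2 = 0*-5 + 1*3 = 3
Av = [20, 3]
Then v^T (Av) = -5*20 + 3*3
= -100 + 9 = -91

-91


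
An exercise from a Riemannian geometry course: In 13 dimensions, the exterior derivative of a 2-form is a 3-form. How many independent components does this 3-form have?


The exterior derivative of a p-form is a (p+1)-form.
Its number of independent components is C(n, p+1).
n = 13, p+1 = 3
C(13, 3) = 286

286


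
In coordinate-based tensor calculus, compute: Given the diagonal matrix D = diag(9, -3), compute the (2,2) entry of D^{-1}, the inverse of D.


For a diagonal matrix, the inverse has entries (D^{-1})_{ii} = 1/d_{ii}.
The diagonal entries are: d_{11} = 9, d_{22} = -3
We need (D^{-1})_{22} = 1/d_{22} = 1/-3 = -1/3

-1/3


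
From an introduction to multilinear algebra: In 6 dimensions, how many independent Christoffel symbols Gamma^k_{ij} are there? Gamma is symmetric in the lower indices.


Christoffel symbols Gamma^k_{ij} are symmetric in i,j, so there are d * d(d+1)/2 independent symbols.
d = 6
d(d+1)/2 = 6 * 7 / 2 = 21
Total = 6 * 21 = 126

126


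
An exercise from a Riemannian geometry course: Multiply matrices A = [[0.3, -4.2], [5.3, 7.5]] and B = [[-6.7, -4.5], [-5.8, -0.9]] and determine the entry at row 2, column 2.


(AB)_{ij} = sum_k A_{ik} B_{kj}.
For i=2, j=2:
A_{21} * B_{12} = 5.3 * -4.5 = -23.85
A_{22} * B_{22} = 7.5 * -0.9 = -6.75
Sum = -23.85 + -6.75 = -30.6

-30.6


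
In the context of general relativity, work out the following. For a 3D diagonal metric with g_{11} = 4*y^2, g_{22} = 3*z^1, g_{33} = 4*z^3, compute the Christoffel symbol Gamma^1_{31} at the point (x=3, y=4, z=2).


For a diagonal metric, Gamma^k_{ij} = (1/2) g^{kk} (dg_{ik}/dx_j + dg_{jk}/dx_i - dg_{ij}/dx_k).
The metric is diagonal, so g_{ab} = 0 for a != b.
At the given point: g_{11} = 64, g_{22} = 6, g_{33} = 32
g^{11} = 1/64
dg_{31}/dx_1 = 0 (off-diagonal)
dg_{11}/dx_3 = dg_{11}/dx_3 = 0
dg_{31}/dx_1 = 0 (off-diagonal)
Numerator = 0 + 0 - 0 = 0
Gamma^1_{31} = 0 / (2 * 64) = 0

0


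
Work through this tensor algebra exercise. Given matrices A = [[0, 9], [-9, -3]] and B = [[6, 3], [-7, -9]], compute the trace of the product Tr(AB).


Tr(AB) = sum_i (AB)_{ii} where (AB)_{ii} = sum_k A_{ik} B_{ki}.
(AB)_{11} = 0*6 + 9*-7 = -63
(AB)_{22} = -9*3 + -3*-9 = 0
Tr(AB) = -63 + 0 = -63

-63


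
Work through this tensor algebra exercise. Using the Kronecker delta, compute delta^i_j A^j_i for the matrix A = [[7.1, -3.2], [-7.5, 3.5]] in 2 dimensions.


The contraction (trace) of a rank-2 tensor is the sum of its diagonal elements.
Diagonal entries: A[1,1] = 7.1, A[2,2] = 3.5
Tr(A) = 7.1 + 3.5 = 10.6

10.6


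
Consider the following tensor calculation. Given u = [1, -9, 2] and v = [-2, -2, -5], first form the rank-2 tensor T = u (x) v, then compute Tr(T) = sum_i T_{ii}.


The outer product gives T_{ij} = u_i v_j.
The trace (contraction) is Tr(T) = sum_i T_{ii} = sum_i u_i v_i.
Diagonal entries:
T_{11} = u_1 * v_1 = 1 * -2 = -2
T_{22} = u_2 * v_2 = -9 * -2 = 18
T_{33} = u_3 * v_3 = 2 * -5 = -10
Tr(T) = -2 + 18 + -10 = 6

6


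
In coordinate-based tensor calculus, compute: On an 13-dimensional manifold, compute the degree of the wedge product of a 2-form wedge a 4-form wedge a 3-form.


The degree of a wedge product is the sum of the degrees of the individual forms.
Degrees: 2, 4, 3
Total degree = 2 + 4 + 3 = 9

9


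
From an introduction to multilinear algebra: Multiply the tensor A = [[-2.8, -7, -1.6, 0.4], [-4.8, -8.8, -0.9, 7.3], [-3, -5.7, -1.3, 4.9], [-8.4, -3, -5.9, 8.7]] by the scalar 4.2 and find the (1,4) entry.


Scalar multiplication: (cA)_{ij} = c * A_{ij}.
c = 4.2
A_{14} = 0.4
(cA)_{14} = 4.2 * 0.4 = 1.68

1.68


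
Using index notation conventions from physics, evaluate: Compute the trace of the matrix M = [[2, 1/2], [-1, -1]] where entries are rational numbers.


The trace is the sum of diagonal entries.
Diagonal: M[1,1] = 2, M[2,2] = -1
Tr(M) = 2 + -1
Computing step by step:
After adding M[1,1]: 2
After adding M[2,2]: 1
Tr(M) = 1

1


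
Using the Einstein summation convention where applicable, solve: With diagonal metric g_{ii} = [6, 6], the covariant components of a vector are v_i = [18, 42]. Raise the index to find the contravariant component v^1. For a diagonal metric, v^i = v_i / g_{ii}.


To raise an index with a diagonal metric: v^i = v_i / g_{ii}.
For index 1: v_1 = 18, g_{11} = 6
v^1 = 18 / 6 = 3

3


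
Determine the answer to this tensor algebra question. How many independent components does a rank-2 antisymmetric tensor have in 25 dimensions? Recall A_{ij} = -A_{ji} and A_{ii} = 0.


An antisymmetric rank-2 tensor satisfies A_{ij} = -A_{ji}, so diagonal entries are zero.
The independent components are the upper-triangular entries: C(n, 2) = n(n-1)/2.
n = 25
C(25, 2) = 25 * 24 / 2 = 600 / 2 = 300

300


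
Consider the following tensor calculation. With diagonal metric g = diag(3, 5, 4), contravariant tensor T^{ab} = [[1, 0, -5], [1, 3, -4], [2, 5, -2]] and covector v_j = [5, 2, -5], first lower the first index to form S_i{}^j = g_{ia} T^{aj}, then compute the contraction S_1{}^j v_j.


Step 1: lower the first index. For a diagonal metric, g_{ia} T^{aj} = g_{ii} T^{ij} (no sum on i).
g_{11} = 3
S_1{}^1 = 3 * T^{11} = 3 * 1 = 3
S_1{}^2 = 3 * T^{12} = 3 * 0 = 0
S_1{}^3 = 3 * T^{13} = 3 * -5 = -15
Step 2: contract S_1{}^j with v_j.
S_1{}^1 * v_1 = 3 * 5 = 15
S_1{}^2 * v_2 = 0 * 2 = 0
S_1{}^3 * v_3 = -15 * -5 = 75
Result = 15 + 0 + 75 = 90

90


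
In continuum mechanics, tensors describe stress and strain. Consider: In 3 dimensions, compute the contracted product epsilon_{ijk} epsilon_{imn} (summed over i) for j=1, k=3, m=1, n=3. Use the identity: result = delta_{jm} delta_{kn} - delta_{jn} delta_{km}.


Using the identity: epsilon_{ijk} epsilon_{imn} = delta_{jm} delta_{kn} - delta_{jn} delta_{km}.
delta_{11} = 1
delta_{33} = 1
delta_{13} = 0
delta_{31} = 0
Result = 1 * 1 - 0 * 0 = 1 - 0 = 1

1


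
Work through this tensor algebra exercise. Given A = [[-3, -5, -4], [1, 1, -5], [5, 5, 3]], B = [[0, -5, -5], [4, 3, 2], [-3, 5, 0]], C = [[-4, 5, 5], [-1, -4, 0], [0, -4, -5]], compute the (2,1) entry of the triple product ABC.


(ABC)_{21} = sum_m (AB)_{2m} C_{m1}. First compute row 2 of AB.
(AB)_{21} = 1*0 + 1*4 + -5*-3 = 19
(AB)_{22} = 1*-5 + 1*3 + -5*5 = -27
(AB)_{23} = 1*-5 + 1*2 + -5*0 = -3
Now contract with column 1 of C:
(AB)_{21} * C_{11} = 19 * -4 = -76
(AB)_{22} * C_{21} = -27 * -1 = 27
(AB)_{23} * C_{31} = -3 * 0 = 0
(ABC)_{21} = -76 + 27 + 0 = -49

-49


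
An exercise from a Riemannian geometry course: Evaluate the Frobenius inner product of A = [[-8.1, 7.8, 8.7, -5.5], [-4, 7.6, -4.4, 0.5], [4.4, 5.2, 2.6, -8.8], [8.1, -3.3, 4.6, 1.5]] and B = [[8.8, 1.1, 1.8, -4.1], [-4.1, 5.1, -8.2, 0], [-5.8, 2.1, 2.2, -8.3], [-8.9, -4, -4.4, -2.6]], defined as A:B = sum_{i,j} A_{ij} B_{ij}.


A:B = sum over all i,j of A_{ij} * B_{ij}.
Row 1: -8.1*8.8=-71.28, 7.8*1.1=8.58, 8.7*1.8=15.66, -5.5*-4.1=22.55 => row sum = -24.49
Row 2: -4*-4.1=16.4, 7.6*5.1=38.76, -4.4*-8.2=36.08, 0.5*0=0 => row sum = 91.24
Row 3: 4.4*-5.8=-25.52, 5.2*2.1=10.92, 2.6*2.2=5.72, -8.8*-8.3=73.04 => row sum = 64.16
Row 4: 8.1*-8.9=-72.09, -3.3*-4=13.2, 4.6*-4.4=-20.24, 1.5*-2.6=-3.9 => row sum = -83.03
Total = -24.49 + 91.24 + 64.16 + -83.03 = 47.88

47.88


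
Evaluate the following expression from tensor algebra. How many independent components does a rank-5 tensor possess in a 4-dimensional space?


The number of components of a rank-r tensor in d dimensions is d^r.
Here d = 4 and r = 5.
4^5 = 1024

1024


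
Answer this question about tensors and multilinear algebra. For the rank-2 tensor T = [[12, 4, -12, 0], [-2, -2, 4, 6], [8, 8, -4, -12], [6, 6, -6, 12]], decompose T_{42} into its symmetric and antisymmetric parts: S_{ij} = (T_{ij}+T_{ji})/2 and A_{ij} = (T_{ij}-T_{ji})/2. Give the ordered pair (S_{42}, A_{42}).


T_{42} = 6
T_{24} = 6
S_{42} = (6 + 6)/2 = 12/2 = 6
A_{42} = (6 - 6)/2 = 0/2 = 0
Check: S + A = 6 + 0 = 6 = T_{42}.

(6, 0)


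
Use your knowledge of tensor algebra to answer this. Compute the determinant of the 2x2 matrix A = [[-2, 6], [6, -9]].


For a 2x2 matrix [[a, b], [c, d]], det = a*d - b*c.
a = -2, b = 6, c = 6, d = -9
a*d = -2 * -9 = 18
b*c = 6 * 6 = 36
det = 18 - 36 = -18

-18


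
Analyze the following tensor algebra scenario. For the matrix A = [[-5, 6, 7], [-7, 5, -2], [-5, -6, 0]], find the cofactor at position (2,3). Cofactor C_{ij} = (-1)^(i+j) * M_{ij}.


To find cofactor C_{23}, delete row 2 and column 3.
The resulting 2x2 submatrix is: [[-5, 6], [-5, -6]]
Minor M_{23} = -5*-6 - 6*-5
  = 30 - -30 = 60
Sign = (-1)^(2+3) = (-1)^5 = -1
Cofactor C_{23} = -1 * 60 = -60

-60


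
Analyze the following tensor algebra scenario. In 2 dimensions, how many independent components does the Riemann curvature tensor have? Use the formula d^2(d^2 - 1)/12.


The Riemann tensor in d dimensions has d^2(d^2 - 1)/12 independent components.
d = 2, so d^2 = 4
d^2 - 1 = 3
d^2(d^2 - 1) = 4 * 3 = 12
Divide by 12: 12 / 12 = 1

1


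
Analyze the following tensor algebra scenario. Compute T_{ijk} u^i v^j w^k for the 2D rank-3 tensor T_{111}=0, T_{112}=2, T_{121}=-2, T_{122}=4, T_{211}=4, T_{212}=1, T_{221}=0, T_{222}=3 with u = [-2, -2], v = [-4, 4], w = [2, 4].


S = sum over i,j,k of T_{ijk} u_i v_j w_k. Expanding all 8 terms:
T_{111}*u_1*v_1*w_1 = 0*-2*-4*2 = 0  (running total: 0)
T_{112}*u_1*v_1*w_2 = 2*-2*-4*4 = 64  (running total: 64)
T_{121}*u_1*v_2*w_1 = -2*-2*4*2 = 32  (running total: 96)
T_{122}*u_1*v_2*w_2 = 4*-2*4*4 = -128  (running total: -32)
T_{211}*u_2*v_1*w_1 = 4*-2*-4*2 = 64  (running total: 32)
T_{212}*u_2*v_1*w_2 = 1*-2*-4*4 = 32  (running total: 64)
T_{221}*u_2*v_2*w_1 = 0*-2*4*2 = 0  (running total: 64)
T_{222}*u_2*v_2*w_2 = 3*-2*4*4 = -96  (running total: -32)
S = -32

-32


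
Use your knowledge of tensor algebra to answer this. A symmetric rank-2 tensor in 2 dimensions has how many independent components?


A symmetric rank-2 tensor in d dimensions has d(d+1)/2 independent components.
d = 2
d(d+1)/2 = 2 * 3 / 2 = 6 / 2 = 3

3


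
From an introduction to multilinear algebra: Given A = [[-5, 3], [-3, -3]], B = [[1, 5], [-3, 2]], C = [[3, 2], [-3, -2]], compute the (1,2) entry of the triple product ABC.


(ABC)_{12} = sum_m (AB)_{1m} C_{m2}. First compute row 1 of AB.
(AB)_{11} = -5*1 + 3*-3 = -14
(AB)_{12} = -5*5 + 3*2 = -19
Now contract with column 2 of C:
(AB)_{11} * C_{12} = -14 * 2 = -28
(AB)_{12} * C_{22} = -19 * -2 = 38
(ABC)_{12} = -28 + 38 = 10

10


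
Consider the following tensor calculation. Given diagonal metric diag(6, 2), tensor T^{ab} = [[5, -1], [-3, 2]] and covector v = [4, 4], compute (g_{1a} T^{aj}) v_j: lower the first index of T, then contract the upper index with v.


Step 1: lower the first index. For a diagonal metric, g_{ia} T^{aj} = g_{ii} T^{ij} (no sum on i).
g_{11} = 6
S_1{}^1 = 6 * T^{11} = 6 * 5 = 30
S_1{}^2 = 6 * T^{12} = 6 * -1 = -6
Step 2: contract S_1{}^j with v_j.
S_1{}^1 * v_1 = 30 * 4 = 120
S_1{}^2 * v_2 = -6 * 4 = -24
Result = 120 + -24 = 96

96


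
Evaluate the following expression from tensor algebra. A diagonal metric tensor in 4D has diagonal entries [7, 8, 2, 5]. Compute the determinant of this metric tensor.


For a diagonal metric, the determinant is the product of diagonal entries.
Diagonal entries: 7, 8, 2, 5
det(g) = 7 * 8 * 2 * 5 = 560

560


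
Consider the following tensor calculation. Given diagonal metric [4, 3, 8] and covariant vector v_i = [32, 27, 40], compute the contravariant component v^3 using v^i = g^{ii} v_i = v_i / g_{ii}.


To raise an index with a diagonal metric: v^i = v_i / g_{ii}.
For index 3: v_3 = 40, g_{33} = 8
v^3 = 40 / 8 = 5

5


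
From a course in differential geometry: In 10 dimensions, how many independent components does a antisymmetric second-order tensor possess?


A antisymmetric rank-2 tensor in d dimensions has d(d-1)/2 independent components.
d = 10
d(d-1)/2 = 10 * 9 / 2 = 90 / 2 = 45

45


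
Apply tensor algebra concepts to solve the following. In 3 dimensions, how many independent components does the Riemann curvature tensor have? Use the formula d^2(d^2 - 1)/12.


The Riemann tensor in d dimensions has d^2(d^2 - 1)/12 independent components.
d = 3, so d^2 = 9
d^2 - 1 = 8
d^2(d^2 - 1) = 9 * 8 = 72
Divide by 12: 72 / 12 = 6

6


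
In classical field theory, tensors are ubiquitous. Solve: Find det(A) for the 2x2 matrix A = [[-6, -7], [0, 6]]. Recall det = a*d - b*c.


For a 2x2 matrix [[a, b], [c, d]], det = a*d - b*c.
a = -6, b = -7, c = 0, d = 6
a*d = -6 * 6 = -36
b*c = -7 * 0 = 0
det = -36 - 0 = -36

-36


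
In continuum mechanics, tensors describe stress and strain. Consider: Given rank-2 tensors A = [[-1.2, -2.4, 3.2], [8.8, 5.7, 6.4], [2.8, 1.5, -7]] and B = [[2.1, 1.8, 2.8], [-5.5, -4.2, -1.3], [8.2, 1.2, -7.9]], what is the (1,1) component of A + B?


Tensor addition is component-wise: (A + B)_{ij} = A_{ij} + B_{ij}.
A_{11} = -1.2
B_{11} = 2.1
(A + B)_{11} = -1.2 + 2.1 = 0.9

0.9
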